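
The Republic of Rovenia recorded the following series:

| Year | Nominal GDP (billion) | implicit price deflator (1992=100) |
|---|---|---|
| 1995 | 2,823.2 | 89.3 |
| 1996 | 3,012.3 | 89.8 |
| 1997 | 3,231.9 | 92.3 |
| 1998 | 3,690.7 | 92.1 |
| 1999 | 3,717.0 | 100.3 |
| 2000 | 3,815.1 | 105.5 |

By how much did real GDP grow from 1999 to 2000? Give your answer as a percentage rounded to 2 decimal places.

Real GDP 1999 = 3717.0/1.003 = 3705.88.
Real GDP 2000 = 3815.1/1.055 = 3616.21.
Change = 3616.21/3705.88 − 1 = -0.0242.

-2.42%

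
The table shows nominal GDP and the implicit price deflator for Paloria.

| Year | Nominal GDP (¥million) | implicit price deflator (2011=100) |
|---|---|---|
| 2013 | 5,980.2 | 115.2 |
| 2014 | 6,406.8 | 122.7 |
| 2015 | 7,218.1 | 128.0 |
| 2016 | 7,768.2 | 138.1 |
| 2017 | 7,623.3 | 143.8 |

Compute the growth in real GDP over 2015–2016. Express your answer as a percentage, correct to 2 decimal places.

-0.25%

Real GDP 2015 = 7218.1/1.280 = 5639.14.
Real GDP 2016 = 7768.2/1.381 = 5625.05.
Change = 5625.05/5639.14 − 1 = -0.0025.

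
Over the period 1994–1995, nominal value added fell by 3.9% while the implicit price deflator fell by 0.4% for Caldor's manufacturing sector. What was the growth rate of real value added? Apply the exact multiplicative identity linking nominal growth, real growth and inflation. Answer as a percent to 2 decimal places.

(1 + g_nom) = (1 + g_real)(1 + π), so g_real = 0.9610 / 0.9960 − 1 = -0.03514.

-3.51%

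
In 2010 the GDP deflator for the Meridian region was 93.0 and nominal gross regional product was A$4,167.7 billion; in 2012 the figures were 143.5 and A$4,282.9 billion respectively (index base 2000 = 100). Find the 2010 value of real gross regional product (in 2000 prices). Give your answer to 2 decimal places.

A$4,481.40 billion

Real gross regional product = Nominal / (GDP deflator/100) = 4167.7 / 0.930 = 4481.40.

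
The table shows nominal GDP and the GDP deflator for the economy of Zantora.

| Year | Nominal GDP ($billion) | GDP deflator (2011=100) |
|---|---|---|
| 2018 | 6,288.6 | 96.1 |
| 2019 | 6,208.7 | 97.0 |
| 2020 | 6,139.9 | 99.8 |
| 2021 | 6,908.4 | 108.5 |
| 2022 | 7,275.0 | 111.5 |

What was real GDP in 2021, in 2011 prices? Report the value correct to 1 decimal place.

$6,367.2 billion

Real GDP 2021 = 6908.4 / 1.085 = 6367.19.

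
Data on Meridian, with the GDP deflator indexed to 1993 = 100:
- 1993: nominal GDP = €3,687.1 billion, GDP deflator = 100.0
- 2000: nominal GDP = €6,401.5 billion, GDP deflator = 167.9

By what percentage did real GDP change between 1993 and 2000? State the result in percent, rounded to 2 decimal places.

Real GDP 1993 = 3687.1 / 1.000 = 3687.10.
Real GDP 2000 = 6401.5 / 1.679 = 3812.69.
Real growth = 3812.69 / 3687.10 − 1 = 0.0341.

3.41%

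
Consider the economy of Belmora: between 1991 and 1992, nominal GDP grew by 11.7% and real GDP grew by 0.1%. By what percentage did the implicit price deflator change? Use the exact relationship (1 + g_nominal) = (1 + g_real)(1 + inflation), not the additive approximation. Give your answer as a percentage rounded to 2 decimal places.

(1 + g_nom) = (1 + g_real)(1 + π), so π = 1.1170 / 1.0010 − 1 = 0.11588.

11.59%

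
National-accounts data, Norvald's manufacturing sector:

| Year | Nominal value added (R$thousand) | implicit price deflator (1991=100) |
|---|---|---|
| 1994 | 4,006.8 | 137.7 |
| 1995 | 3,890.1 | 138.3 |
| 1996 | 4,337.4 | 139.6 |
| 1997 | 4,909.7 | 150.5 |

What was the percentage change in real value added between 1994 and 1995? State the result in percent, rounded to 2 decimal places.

Real value added 1994 = 4006.8/1.377 = 2909.80.
Real value added 1995 = 3890.1/1.383 = 2812.80.
Change = 2812.80/2909.80 − 1 = -0.0333.

-3.33%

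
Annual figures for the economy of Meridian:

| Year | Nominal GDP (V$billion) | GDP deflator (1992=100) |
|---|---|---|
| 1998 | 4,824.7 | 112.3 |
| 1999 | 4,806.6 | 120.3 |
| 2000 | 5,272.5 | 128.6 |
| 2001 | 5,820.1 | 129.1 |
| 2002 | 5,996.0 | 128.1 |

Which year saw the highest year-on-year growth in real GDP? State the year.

1999: real = 4806.6/1.203 = 3995.51; growth vs 1998 (4296.26) = -7.00%.
2000: real = 5272.5/1.286 = 4099.92; growth vs 1999 (3995.51) = 2.61%.
2001: real = 5820.1/1.291 = 4508.21; growth vs 2000 (4099.92) = 9.96%.
2002: real = 5996.0/1.281 = 4680.72; growth vs 2001 (4508.21) = 3.83%.

2001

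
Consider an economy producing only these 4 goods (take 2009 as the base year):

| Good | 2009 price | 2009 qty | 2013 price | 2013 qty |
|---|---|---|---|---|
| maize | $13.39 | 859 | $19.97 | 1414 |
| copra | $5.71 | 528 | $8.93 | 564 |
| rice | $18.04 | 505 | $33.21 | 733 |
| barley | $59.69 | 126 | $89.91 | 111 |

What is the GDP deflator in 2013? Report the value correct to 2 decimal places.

160.93

Nominal GDP 2013 = 19.97·1414 + 8.93·564 + 33.21·733 + 89.91·111 = 67597.04.
Real GDP 2013 (at 2009 prices) = 13.39·1414 + 5.71·564 + 18.04·733 + 59.69·111 = 42002.81.
Deflator = Nominal/Real × 100 = 67597.04/42002.81 × 100 = 160.935.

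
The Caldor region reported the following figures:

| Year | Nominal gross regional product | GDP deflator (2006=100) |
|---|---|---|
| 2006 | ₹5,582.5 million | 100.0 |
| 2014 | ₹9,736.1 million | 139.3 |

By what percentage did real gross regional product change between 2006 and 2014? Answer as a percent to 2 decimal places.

Real gross regional product 2006 = 5582.5 / 1.000 = 5582.50.
Real gross regional product 2014 = 9736.1 / 1.393 = 6989.30.
Real growth = 6989.30 / 5582.50 − 1 = 0.2520.

25.20%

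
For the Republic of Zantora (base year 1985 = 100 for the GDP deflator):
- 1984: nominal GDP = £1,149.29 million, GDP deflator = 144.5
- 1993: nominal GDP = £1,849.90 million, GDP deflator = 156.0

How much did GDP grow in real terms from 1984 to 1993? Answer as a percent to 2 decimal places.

49.09%

Deflate each year: 1984 → 1149.29/1.445 = 795.36; 1993 → 1849.90/1.560 = 1185.83.
So real GDP changed by 1185.83/795.36 − 1 = 0.4909, i.e. 49.09%.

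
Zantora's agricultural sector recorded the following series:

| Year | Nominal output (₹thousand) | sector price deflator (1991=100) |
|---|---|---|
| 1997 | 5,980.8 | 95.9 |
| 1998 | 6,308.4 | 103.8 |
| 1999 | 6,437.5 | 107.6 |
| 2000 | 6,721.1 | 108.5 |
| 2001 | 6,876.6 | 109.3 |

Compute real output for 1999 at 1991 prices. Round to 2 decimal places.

Real output 1999 = 6437.5 / 1.076 = 5982.81.

₹5,982.81 thousand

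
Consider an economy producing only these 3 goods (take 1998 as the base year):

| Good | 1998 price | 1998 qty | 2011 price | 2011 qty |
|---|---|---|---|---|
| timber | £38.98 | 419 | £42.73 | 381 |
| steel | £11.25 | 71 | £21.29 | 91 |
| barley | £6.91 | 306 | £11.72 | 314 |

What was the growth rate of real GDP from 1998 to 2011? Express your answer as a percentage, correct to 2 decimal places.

Real GDP 1998 = Nominal GDP 1998 = 38.98·419 + 11.25·71 + 6.91·306 = 19245.83.
Real GDP 2011 (at 1998 prices) = 38.98·381 + 11.25·91 + 6.91·314 = 18044.87.
Real growth = 18044.87/19245.83 − 1 = -0.0624.

-6.24%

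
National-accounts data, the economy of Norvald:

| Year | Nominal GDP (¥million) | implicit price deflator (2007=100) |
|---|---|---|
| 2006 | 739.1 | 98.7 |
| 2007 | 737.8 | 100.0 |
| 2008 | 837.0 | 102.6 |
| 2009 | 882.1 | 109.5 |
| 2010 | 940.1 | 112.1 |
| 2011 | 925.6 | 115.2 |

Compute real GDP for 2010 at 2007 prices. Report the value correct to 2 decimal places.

¥838.63 million

Real GDP 2010 = 940.1 / 1.121 = 838.63.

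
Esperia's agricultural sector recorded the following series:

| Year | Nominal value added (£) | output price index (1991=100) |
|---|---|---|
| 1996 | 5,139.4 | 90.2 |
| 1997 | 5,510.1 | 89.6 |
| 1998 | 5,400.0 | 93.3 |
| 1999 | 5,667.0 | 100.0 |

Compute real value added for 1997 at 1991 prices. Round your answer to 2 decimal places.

Real value added 1997 = 5510.1 / 0.896 = 6149.67.

£6,149.67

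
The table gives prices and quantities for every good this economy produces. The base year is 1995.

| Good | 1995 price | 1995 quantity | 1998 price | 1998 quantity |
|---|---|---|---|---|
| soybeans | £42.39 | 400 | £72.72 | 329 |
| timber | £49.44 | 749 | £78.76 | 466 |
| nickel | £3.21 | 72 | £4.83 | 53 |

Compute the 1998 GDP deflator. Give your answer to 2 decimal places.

163.86

Nominal GDP 1998 = 72.72·329 + 78.76·466 + 4.83·53 = 60883.03.
Real GDP 1998 (at 1995 prices) = 42.39·329 + 49.44·466 + 3.21·53 = 37155.48.
Deflator = Nominal/Real × 100 = 60883.03/37155.48 × 100 = 163.860.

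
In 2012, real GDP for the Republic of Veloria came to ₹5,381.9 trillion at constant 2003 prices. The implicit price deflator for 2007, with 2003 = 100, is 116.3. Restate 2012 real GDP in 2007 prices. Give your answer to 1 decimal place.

Real GDP in 2007 prices = Real GDP in 2003 prices × (P_2007/P_2003) = 5381.9 × 1.163 = 6259.15.

₹6,259.1 trillion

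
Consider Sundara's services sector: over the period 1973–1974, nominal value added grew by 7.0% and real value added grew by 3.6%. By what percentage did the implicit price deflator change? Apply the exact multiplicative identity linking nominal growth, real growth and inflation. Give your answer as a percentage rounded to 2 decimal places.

(1 + g_nom) = (1 + g_real)(1 + π), so π = 1.0700 / 1.0360 − 1 = 0.03282.

3.28%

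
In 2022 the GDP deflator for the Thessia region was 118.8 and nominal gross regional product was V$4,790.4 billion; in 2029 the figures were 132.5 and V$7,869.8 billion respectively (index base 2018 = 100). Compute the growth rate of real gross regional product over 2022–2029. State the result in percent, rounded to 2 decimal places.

Deflate each year: 2022 → 4790.4/1.188 = 4032.32; 2029 → 7869.8/1.325 = 5939.47.
So real gross regional product changed by 5939.47/4032.32 − 1 = 0.4730, i.e. 47.30%.

47.30%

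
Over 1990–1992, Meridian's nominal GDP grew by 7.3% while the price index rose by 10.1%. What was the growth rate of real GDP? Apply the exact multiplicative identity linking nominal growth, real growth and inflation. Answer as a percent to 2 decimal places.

(1 + g_nom) = (1 + g_real)(1 + π), so g_real = 1.0730 / 1.1010 − 1 = -0.02543.

-2.54%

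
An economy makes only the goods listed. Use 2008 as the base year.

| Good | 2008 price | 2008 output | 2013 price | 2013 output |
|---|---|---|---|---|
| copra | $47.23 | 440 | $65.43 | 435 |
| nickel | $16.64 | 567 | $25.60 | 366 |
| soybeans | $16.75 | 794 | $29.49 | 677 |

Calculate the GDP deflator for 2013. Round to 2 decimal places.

152.20

Nominal GDP 2013 = 65.43·435 + 25.60·366 + 29.49·677 = 57796.38.
Real GDP 2013 (at 2008 prices) = 47.23·435 + 16.64·366 + 16.75·677 = 37975.04.
Deflator = Nominal/Real × 100 = 57796.38/37975.04 × 100 = 152.196.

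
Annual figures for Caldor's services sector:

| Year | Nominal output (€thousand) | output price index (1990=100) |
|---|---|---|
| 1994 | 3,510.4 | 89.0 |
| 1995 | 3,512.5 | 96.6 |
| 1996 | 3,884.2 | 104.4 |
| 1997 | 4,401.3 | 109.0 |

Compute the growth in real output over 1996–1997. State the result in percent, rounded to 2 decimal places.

8.53%

Real output 1996 = 3884.2/1.044 = 3720.50.
Real output 1997 = 4401.3/1.090 = 4037.89.
Change = 4037.89/3720.50 − 1 = 0.0853.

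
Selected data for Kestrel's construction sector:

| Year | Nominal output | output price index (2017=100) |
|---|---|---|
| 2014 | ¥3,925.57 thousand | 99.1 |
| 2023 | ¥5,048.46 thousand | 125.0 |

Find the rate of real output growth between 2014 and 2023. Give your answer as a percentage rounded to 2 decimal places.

1.96%

Deflate each year: 2014 → 3925.57/0.991 = 3961.22; 2023 → 5048.46/1.250 = 4038.77.
So real output changed by 4038.77/3961.22 − 1 = 0.0196, i.e. 1.96%.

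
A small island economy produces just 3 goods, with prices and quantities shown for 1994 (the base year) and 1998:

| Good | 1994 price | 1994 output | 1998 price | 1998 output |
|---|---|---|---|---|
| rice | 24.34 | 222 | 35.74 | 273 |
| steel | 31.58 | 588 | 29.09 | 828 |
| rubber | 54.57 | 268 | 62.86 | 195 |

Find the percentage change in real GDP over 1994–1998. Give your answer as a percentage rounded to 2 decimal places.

12.53%

Real GDP 1994 = Nominal GDP 1994 = 24.34·222 + 31.58·588 + 54.57·268 = 38597.28.
Real GDP 1998 (at 1994 prices) = 24.34·273 + 31.58·828 + 54.57·195 = 43434.21.
Real growth = 43434.21/38597.28 − 1 = 0.1253.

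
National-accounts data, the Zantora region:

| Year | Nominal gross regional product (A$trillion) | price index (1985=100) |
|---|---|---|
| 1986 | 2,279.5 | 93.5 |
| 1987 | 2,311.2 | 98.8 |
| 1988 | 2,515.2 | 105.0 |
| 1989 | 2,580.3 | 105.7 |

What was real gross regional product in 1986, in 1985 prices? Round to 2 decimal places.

A$2,437.97 trillion

Real gross regional product 1986 = 2279.5 / 0.935 = 2437.97.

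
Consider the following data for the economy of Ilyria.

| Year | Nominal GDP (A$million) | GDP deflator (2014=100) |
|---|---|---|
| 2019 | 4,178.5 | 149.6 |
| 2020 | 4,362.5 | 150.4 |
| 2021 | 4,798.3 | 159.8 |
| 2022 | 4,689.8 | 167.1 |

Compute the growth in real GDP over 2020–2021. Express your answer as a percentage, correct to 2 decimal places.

Real GDP 2020 = 4362.5/1.504 = 2900.60.
Real GDP 2021 = 4798.3/1.598 = 3002.69.
Change = 3002.69/2900.60 − 1 = 0.0352.

3.52%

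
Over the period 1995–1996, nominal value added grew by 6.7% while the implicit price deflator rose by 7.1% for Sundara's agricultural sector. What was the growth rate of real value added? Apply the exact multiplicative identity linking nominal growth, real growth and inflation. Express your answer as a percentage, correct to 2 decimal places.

-0.37%

(1 + g_nom) = (1 + g_real)(1 + π), so g_real = 1.0670 / 1.0710 − 1 = -0.00373.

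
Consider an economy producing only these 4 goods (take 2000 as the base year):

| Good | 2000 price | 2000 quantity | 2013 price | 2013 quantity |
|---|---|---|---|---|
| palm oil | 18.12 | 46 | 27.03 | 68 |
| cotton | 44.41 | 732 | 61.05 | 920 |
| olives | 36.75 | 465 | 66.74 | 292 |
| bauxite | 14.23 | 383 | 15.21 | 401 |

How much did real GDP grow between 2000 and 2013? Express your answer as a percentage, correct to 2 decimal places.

Real GDP 2000 = Nominal GDP 2000 = 18.12·46 + 44.41·732 + 36.75·465 + 14.23·383 = 55880.48.
Real GDP 2013 (at 2000 prices) = 18.12·68 + 44.41·920 + 36.75·292 + 14.23·401 = 58526.59.
Real growth = 58526.59/55880.48 − 1 = 0.0474.

4.74%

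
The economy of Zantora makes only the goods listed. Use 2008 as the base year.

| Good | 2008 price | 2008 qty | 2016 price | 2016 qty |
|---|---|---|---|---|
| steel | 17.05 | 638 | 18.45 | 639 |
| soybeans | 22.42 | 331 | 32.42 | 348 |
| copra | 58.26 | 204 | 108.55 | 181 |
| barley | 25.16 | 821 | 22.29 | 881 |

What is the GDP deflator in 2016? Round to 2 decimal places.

121.30

Nominal GDP 2016 = 18.45·639 + 32.42·348 + 108.55·181 + 22.29·881 = 62356.75.
Real GDP 2016 (at 2008 prices) = 17.05·639 + 22.42·348 + 58.26·181 + 25.16·881 = 51408.13.
Deflator = Nominal/Real × 100 = 62356.75/51408.13 × 100 = 121.297.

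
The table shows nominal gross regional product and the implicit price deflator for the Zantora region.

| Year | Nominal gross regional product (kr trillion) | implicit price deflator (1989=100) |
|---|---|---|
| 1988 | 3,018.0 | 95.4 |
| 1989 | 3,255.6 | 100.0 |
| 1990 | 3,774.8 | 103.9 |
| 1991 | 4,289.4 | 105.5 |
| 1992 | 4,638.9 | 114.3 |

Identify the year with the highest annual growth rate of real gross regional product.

1991

1989: real = 3255.6/1.000 = 3255.60; growth vs 1988 (3163.52) = 2.91%.
1990: real = 3774.8/1.039 = 3633.11; growth vs 1989 (3255.60) = 11.60%.
1991: real = 4289.4/1.055 = 4065.78; growth vs 1990 (3633.11) = 11.91%.
1992: real = 4638.9/1.143 = 4058.53; growth vs 1991 (4065.78) = -0.18%.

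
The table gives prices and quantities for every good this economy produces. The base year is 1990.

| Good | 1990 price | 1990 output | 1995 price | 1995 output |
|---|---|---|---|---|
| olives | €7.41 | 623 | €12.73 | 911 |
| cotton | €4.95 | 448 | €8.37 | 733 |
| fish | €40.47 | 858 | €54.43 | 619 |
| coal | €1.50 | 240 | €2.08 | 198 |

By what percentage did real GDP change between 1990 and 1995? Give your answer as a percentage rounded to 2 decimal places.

Real GDP 1990 = Nominal GDP 1990 = 7.41·623 + 4.95·448 + 40.47·858 + 1.50·240 = 41917.29.
Real GDP 1995 (at 1990 prices) = 7.41·911 + 4.95·733 + 40.47·619 + 1.50·198 = 35726.79.
Real growth = 35726.79/41917.29 − 1 = -0.1477.

-14.77%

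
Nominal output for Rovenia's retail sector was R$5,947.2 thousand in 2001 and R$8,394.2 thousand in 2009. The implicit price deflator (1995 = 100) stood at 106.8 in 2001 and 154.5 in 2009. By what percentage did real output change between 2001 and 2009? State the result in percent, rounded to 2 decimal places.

-2.43%

Real output 2001 = 5947.2 / 1.068 = 5568.54.
Real output 2009 = 8394.2 / 1.545 = 5433.14.
Real growth = 5433.14 / 5568.54 − 1 = -0.0243.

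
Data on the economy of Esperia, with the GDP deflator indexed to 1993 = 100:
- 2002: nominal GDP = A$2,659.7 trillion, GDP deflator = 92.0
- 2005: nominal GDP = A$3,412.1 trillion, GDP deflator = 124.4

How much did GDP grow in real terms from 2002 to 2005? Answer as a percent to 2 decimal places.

Deflate each year: 2002 → 2659.7/0.920 = 2890.98; 2005 → 3412.1/1.244 = 2742.85.
So real GDP changed by 2742.85/2890.98 − 1 = -0.0512, i.e. -5.12%.

-5.12%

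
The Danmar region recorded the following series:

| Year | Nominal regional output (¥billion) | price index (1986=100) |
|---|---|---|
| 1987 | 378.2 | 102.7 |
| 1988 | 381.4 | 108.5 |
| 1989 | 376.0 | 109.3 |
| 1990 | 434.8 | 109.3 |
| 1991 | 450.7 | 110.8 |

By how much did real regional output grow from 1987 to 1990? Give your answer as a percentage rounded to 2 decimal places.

Real regional output 1987 = 378.2/1.027 = 368.26.
Real regional output 1990 = 434.8/1.093 = 397.80.
Change = 397.80/368.26 − 1 = 0.0802.

8.02%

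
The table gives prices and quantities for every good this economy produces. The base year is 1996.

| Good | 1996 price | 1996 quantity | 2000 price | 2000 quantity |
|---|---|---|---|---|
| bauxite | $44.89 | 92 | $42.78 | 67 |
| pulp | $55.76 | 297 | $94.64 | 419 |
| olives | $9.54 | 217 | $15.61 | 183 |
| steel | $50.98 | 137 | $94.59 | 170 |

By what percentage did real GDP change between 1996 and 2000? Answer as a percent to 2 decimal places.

23.66%

Real GDP 1996 = Nominal GDP 1996 = 44.89·92 + 55.76·297 + 9.54·217 + 50.98·137 = 29745.04.
Real GDP 2000 (at 1996 prices) = 44.89·67 + 55.76·419 + 9.54·183 + 50.98·170 = 36783.49.
Real growth = 36783.49/29745.04 − 1 = 0.2366.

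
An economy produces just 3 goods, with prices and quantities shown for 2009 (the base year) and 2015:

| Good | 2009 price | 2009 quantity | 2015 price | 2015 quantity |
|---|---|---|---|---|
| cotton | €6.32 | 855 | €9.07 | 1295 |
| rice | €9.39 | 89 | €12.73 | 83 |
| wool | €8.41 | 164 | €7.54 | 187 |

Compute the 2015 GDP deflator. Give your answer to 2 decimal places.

134.89

Nominal GDP 2015 = 9.07·1295 + 12.73·83 + 7.54·187 = 14212.22.
Real GDP 2015 (at 2009 prices) = 6.32·1295 + 9.39·83 + 8.41·187 = 10536.44.
Deflator = Nominal/Real × 100 = 14212.22/10536.44 × 100 = 134.886.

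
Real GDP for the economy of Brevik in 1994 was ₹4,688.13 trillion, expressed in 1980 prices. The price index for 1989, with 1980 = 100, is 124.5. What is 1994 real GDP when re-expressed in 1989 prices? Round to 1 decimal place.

Real GDP in 1989 prices = Real GDP in 1980 prices × (P_1989/P_1980) = 4688.13 × 1.245 = 5836.72.

₹5,836.7 trillion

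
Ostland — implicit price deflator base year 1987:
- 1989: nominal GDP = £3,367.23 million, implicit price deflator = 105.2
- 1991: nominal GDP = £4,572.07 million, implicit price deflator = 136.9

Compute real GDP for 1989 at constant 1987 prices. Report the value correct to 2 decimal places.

£3,200.79 million

Real GDP = Nominal / (implicit price deflator/100) = 3367.23 / 1.052 = 3200.79.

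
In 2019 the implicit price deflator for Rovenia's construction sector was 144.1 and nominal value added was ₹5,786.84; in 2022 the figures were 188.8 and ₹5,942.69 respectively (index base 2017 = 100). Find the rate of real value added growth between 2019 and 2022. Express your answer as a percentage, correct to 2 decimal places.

-21.62%

Real value added 2019 = 5786.84 / 1.441 = 4015.85.
Real value added 2022 = 5942.69 / 1.888 = 3147.61.
Real growth = 3147.61 / 4015.85 − 1 = -0.2162.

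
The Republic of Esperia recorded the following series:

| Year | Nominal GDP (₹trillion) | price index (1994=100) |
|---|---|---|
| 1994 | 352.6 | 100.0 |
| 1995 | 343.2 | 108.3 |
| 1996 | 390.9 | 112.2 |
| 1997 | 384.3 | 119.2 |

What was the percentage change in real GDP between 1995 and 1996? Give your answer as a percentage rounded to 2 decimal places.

9.94%

Real GDP 1995 = 343.2/1.083 = 316.90.
Real GDP 1996 = 390.9/1.122 = 348.40.
Change = 348.40/316.90 − 1 = 0.0994.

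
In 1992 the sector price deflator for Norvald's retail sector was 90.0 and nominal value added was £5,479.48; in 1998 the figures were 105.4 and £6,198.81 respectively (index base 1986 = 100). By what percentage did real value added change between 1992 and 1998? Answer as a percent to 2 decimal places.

Real value added 1992 = 5479.48 / 0.900 = 6088.31.
Real value added 1998 = 6198.81 / 1.054 = 5881.22.
Real growth = 5881.22 / 6088.31 − 1 = -0.0340.

-3.40%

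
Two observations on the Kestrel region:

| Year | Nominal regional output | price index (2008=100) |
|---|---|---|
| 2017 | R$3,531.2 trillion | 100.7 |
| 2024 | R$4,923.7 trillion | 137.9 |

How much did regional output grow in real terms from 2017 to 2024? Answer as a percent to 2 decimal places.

Deflate each year: 2017 → 3531.2/1.007 = 3506.65; 2024 → 4923.7/1.379 = 3570.49.
So real regional output changed by 3570.49/3506.65 − 1 = 0.0182, i.e. 1.82%.

1.82%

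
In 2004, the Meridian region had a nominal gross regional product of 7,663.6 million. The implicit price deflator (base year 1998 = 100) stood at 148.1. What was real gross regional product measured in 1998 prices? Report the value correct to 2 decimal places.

Real gross regional product = Nominal / (implicit price deflator/100) = 7663.6 / 1.481 = 5174.61.

5,174.61 million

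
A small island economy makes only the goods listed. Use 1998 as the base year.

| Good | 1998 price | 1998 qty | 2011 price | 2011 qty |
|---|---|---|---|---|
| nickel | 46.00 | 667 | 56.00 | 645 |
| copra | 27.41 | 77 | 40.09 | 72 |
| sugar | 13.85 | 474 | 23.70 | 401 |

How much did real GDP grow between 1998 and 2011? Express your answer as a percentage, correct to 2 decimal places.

-5.49%

Real GDP 1998 = Nominal GDP 1998 = 46.00·667 + 27.41·77 + 13.85·474 = 39357.47.
Real GDP 2011 (at 1998 prices) = 46.00·645 + 27.41·72 + 13.85·401 = 37197.37.
Real growth = 37197.37/39357.47 − 1 = -0.0549.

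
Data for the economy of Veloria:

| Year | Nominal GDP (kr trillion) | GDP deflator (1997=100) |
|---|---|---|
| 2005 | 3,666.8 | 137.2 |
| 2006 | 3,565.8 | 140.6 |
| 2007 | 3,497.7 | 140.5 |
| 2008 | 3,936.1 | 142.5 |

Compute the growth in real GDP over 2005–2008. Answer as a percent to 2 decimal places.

3.35%

Real GDP 2005 = 3666.8/1.372 = 2672.59.
Real GDP 2008 = 3936.1/1.425 = 2762.18.
Change = 2762.18/2672.59 − 1 = 0.0335.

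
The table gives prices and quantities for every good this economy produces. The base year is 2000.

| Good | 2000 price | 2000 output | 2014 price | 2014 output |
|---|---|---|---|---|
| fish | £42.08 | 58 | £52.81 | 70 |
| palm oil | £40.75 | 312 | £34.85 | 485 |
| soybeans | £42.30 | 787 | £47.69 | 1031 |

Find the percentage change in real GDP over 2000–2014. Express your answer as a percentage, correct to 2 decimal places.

36.90%

Real GDP 2000 = Nominal GDP 2000 = 42.08·58 + 40.75·312 + 42.30·787 = 48444.74.
Real GDP 2014 (at 2000 prices) = 42.08·70 + 40.75·485 + 42.30·1031 = 66320.65.
Real growth = 66320.65/48444.74 − 1 = 0.3690.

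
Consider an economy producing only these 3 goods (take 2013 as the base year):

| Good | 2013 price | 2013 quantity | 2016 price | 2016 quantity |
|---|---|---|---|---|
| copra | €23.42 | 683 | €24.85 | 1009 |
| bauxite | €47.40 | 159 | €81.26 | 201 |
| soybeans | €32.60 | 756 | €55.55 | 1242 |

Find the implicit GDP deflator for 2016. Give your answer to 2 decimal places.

149.90

Nominal GDP 2016 = 24.85·1009 + 81.26·201 + 55.55·1242 = 110400.01.
Real GDP 2016 (at 2013 prices) = 23.42·1009 + 47.40·201 + 32.60·1242 = 73647.38.
Deflator = Nominal/Real × 100 = 110400.01/73647.38 × 100 = 149.904.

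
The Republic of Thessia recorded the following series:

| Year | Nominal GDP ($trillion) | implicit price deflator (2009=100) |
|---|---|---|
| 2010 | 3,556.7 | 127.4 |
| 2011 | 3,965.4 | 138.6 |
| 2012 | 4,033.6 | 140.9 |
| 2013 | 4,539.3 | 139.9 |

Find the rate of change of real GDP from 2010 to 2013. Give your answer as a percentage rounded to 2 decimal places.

Real GDP 2010 = 3556.7/1.274 = 2791.76.
Real GDP 2013 = 4539.3/1.399 = 3244.67.
Change = 3244.67/2791.76 − 1 = 0.1622.

16.22%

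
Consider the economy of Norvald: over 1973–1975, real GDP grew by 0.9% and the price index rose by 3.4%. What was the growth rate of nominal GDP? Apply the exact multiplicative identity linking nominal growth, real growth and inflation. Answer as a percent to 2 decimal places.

(1 + g_nom) = (1 + g_real)(1 + π) = 1.0090 × 1.0340 = 1.04331.

4.33%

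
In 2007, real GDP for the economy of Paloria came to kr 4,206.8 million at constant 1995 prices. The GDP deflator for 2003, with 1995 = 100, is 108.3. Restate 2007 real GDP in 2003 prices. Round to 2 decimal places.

Real GDP in 2003 prices = Real GDP in 1995 prices × (P_2003/P_1995) = 4206.8 × 1.083 = 4555.96.

kr 4,555.96 million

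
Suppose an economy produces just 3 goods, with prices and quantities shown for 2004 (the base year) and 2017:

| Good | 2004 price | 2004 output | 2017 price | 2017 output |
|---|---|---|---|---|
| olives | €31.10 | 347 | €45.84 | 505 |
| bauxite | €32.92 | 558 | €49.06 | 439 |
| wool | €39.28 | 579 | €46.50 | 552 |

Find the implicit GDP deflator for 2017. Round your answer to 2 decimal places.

Nominal GDP 2017 = 45.84·505 + 49.06·439 + 46.50·552 = 70354.54.
Real GDP 2017 (at 2004 prices) = 31.10·505 + 32.92·439 + 39.28·552 = 51839.94.
Deflator = Nominal/Real × 100 = 70354.54/51839.94 × 100 = 135.715.

135.71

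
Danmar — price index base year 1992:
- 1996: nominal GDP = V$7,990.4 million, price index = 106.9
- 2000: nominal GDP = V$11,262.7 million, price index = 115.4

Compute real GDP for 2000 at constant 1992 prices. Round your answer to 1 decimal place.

Real GDP = Nominal / (price index/100) = 11262.7 / 1.154 = 9759.71.

V$9,759.7 million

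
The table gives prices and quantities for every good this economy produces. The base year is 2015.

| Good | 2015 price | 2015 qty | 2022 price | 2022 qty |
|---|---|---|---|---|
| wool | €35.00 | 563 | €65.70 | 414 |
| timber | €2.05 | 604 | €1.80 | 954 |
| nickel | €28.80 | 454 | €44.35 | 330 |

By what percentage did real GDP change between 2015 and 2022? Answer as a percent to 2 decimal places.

Real GDP 2015 = Nominal GDP 2015 = 35.00·563 + 2.05·604 + 28.80·454 = 34018.40.
Real GDP 2022 (at 2015 prices) = 35.00·414 + 2.05·954 + 28.80·330 = 25949.70.
Real growth = 25949.70/34018.40 − 1 = -0.2372.

-23.72%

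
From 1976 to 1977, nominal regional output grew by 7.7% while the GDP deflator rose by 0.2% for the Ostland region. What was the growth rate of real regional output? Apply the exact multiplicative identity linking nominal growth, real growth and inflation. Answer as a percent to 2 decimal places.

(1 + g_nom) = (1 + g_real)(1 + π), so g_real = 1.0770 / 1.0020 − 1 = 0.07485.

7.49%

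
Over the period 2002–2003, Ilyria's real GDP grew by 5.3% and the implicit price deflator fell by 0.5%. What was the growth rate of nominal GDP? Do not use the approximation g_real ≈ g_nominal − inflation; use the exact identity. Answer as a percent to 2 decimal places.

4.77%

(1 + g_nom) = (1 + g_real)(1 + π) = 1.0530 × 0.9950 = 1.04774.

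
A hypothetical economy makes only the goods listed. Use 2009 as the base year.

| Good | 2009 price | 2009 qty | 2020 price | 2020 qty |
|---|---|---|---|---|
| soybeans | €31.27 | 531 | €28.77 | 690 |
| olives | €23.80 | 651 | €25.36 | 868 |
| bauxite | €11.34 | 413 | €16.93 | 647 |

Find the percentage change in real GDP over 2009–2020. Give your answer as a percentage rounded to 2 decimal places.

34.77%

Real GDP 2009 = Nominal GDP 2009 = 31.27·531 + 23.80·651 + 11.34·413 = 36781.59.
Real GDP 2020 (at 2009 prices) = 31.27·690 + 23.80·868 + 11.34·647 = 49571.68.
Real growth = 49571.68/36781.59 − 1 = 0.3477.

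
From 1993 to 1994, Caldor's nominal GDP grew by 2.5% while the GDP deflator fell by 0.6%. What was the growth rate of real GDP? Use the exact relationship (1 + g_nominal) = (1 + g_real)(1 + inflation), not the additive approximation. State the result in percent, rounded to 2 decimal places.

(1 + g_nom) = (1 + g_real)(1 + π), so g_real = 1.0250 / 0.9940 − 1 = 0.03119.

3.12%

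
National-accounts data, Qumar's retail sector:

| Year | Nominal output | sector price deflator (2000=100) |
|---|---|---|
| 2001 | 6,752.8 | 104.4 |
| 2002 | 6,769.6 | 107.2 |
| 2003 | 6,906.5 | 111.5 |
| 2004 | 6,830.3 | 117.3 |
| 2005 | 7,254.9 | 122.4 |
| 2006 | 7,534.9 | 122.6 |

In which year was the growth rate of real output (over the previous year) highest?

2002: real = 6769.6/1.072 = 6314.93; growth vs 2001 (6468.20) = -2.37%.
2003: real = 6906.5/1.115 = 6194.17; growth vs 2002 (6314.93) = -1.91%.
2004: real = 6830.3/1.173 = 5822.93; growth vs 2003 (6194.17) = -5.99%.
2005: real = 7254.9/1.224 = 5927.21; growth vs 2004 (5822.93) = 1.79%.
2006: real = 7534.9/1.226 = 6145.92; growth vs 2005 (5927.21) = 3.69%.

2006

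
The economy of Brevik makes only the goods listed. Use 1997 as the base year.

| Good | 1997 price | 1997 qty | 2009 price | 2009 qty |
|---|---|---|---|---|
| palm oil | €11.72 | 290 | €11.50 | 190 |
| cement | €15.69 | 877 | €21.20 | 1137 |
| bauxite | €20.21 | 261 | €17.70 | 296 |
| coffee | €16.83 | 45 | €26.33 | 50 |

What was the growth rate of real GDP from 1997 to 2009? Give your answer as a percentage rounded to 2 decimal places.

15.95%

Real GDP 1997 = Nominal GDP 1997 = 11.72·290 + 15.69·877 + 20.21·261 + 16.83·45 = 23191.09.
Real GDP 2009 (at 1997 prices) = 11.72·190 + 15.69·1137 + 20.21·296 + 16.83·50 = 26889.99.
Real growth = 26889.99/23191.09 − 1 = 0.1595.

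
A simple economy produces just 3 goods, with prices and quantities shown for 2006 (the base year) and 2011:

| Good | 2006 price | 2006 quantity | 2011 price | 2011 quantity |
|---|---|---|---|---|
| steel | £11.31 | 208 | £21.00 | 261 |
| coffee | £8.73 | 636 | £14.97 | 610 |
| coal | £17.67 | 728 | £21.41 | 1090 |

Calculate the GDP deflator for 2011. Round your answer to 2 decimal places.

137.81

Nominal GDP 2011 = 21.00·261 + 14.97·610 + 21.41·1090 = 37949.60.
Real GDP 2011 (at 2006 prices) = 11.31·261 + 8.73·610 + 17.67·1090 = 27537.51.
Deflator = Nominal/Real × 100 = 37949.60/27537.51 × 100 = 137.811.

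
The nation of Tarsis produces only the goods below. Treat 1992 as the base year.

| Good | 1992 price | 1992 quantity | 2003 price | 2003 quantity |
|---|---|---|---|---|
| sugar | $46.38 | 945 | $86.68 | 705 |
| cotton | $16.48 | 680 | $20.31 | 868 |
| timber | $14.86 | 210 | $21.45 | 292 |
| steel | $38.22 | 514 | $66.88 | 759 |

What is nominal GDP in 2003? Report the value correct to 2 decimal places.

Nominal GDP 2003 = Σ (p_2003 × q_2003) = 86.68·705 + 20.31·868 + 21.45·292 + 66.88·759 = 135763.80.

$135763.80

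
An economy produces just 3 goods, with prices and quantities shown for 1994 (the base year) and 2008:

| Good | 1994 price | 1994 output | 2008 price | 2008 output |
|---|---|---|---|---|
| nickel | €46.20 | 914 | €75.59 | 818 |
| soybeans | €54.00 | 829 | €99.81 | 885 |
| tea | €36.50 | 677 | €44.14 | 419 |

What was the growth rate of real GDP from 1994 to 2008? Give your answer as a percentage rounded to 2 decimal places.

-9.69%

Real GDP 1994 = Nominal GDP 1994 = 46.20·914 + 54.00·829 + 36.50·677 = 111703.30.
Real GDP 2008 (at 1994 prices) = 46.20·818 + 54.00·885 + 36.50·419 = 100875.10.
Real growth = 100875.10/111703.30 − 1 = -0.0969.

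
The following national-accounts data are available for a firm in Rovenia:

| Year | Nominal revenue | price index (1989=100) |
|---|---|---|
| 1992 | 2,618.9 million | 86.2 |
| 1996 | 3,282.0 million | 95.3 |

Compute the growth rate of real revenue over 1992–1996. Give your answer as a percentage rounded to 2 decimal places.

13.35%

Real revenue 1992 = 2618.9 / 0.862 = 3038.17.
Real revenue 1996 = 3282.0 / 0.953 = 3443.86.
Real growth = 3443.86 / 3038.17 − 1 = 0.1335.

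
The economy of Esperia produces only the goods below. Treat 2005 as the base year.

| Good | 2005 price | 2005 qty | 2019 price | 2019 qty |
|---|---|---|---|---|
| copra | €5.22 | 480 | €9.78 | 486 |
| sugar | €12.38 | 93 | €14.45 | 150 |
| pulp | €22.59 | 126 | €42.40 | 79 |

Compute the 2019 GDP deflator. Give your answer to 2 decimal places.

166.22

Nominal GDP 2019 = 9.78·486 + 14.45·150 + 42.40·79 = 10270.18.
Real GDP 2019 (at 2005 prices) = 5.22·486 + 12.38·150 + 22.59·79 = 6178.53.
Deflator = Nominal/Real × 100 = 10270.18/6178.53 × 100 = 166.224.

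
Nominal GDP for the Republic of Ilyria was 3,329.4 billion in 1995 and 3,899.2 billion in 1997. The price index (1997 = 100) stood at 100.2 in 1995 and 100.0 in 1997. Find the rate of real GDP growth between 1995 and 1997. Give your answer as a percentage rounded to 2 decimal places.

17.35%

Real GDP 1995 = 3329.4 / 1.002 = 3322.75.
Real GDP 1997 = 3899.2 / 1.000 = 3899.20.
Real growth = 3899.20 / 3322.75 − 1 = 0.1735.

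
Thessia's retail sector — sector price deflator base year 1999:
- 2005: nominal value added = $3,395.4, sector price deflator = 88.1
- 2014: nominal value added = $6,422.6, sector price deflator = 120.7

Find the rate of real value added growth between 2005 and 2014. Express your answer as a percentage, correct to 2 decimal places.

38.07%

Deflate each year: 2005 → 3395.4/0.881 = 3854.03; 2014 → 6422.6/1.207 = 5321.13.
So real value added changed by 5321.13/3854.03 − 1 = 0.3807, i.e. 38.07%.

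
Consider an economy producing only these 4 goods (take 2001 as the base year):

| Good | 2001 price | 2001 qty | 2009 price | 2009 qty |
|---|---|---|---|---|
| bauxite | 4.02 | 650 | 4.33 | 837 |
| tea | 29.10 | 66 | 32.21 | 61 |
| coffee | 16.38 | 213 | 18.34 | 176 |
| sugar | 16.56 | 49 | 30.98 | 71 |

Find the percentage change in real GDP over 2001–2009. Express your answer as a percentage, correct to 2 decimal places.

Real GDP 2001 = Nominal GDP 2001 = 4.02·650 + 29.10·66 + 16.38·213 + 16.56·49 = 8833.98.
Real GDP 2009 (at 2001 prices) = 4.02·837 + 29.10·61 + 16.38·176 + 16.56·71 = 9198.48.
Real growth = 9198.48/8833.98 − 1 = 0.0413.

4.13%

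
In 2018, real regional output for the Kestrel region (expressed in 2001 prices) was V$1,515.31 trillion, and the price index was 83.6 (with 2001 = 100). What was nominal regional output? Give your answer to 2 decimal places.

Nominal regional output = Real × (price index/100) = 1515.31 × 0.836 = 1266.80.

V$1,266.80 trillion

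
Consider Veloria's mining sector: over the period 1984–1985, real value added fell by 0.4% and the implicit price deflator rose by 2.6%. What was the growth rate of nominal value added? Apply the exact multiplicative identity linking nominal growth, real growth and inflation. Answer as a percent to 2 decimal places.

(1 + g_nom) = (1 + g_real)(1 + π) = 0.9960 × 1.0260 = 1.02190.

2.19%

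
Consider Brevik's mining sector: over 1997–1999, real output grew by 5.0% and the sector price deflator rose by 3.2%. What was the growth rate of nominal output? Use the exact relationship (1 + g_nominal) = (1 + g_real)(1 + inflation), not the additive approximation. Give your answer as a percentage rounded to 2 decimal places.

(1 + g_nom) = (1 + g_real)(1 + π) = 1.0500 × 1.0320 = 1.08360.

8.36%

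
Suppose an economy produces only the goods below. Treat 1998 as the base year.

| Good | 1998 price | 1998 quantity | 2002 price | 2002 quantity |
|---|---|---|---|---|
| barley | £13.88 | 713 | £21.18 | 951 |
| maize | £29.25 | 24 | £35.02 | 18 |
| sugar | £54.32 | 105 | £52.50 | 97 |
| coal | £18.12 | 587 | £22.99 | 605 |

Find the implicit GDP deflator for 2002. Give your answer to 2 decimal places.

132.77

Nominal GDP 2002 = 21.18·951 + 35.02·18 + 52.50·97 + 22.99·605 = 39773.99.
Real GDP 2002 (at 1998 prices) = 13.88·951 + 29.25·18 + 54.32·97 + 18.12·605 = 29958.02.
Deflator = Nominal/Real × 100 = 39773.99/29958.02 × 100 = 132.766.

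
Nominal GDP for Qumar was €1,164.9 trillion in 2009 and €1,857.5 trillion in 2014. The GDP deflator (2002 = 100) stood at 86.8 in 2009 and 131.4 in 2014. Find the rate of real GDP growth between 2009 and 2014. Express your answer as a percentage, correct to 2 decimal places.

5.33%

Real GDP 2009 = 1164.9 / 0.868 = 1342.05.
Real GDP 2014 = 1857.5 / 1.314 = 1413.62.
Real growth = 1413.62 / 1342.05 − 1 = 0.0533.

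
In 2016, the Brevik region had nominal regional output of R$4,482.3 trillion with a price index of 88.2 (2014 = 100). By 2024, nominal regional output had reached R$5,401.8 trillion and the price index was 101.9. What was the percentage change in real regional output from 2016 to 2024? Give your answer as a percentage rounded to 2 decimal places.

4.31%

Deflate each year: 2016 → 4482.3/0.882 = 5081.97; 2024 → 5401.8/1.019 = 5301.08.
So real regional output changed by 5301.08/5081.97 − 1 = 0.0431, i.e. 4.31%.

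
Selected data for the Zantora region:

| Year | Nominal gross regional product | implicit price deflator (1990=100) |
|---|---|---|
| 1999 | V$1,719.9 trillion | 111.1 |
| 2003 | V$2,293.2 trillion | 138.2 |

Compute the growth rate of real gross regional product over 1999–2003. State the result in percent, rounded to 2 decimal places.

7.19%

Deflate each year: 1999 → 1719.9/1.111 = 1548.06; 2003 → 2293.2/1.382 = 1659.33.
So real gross regional product changed by 1659.33/1548.06 − 1 = 0.0719, i.e. 7.19%.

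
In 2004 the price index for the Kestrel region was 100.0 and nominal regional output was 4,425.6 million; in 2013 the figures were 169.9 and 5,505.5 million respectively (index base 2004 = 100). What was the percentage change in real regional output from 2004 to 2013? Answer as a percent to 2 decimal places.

-26.78%

Real regional output 2004 = 4425.6 / 1.000 = 4425.60.
Real regional output 2013 = 5505.5 / 1.699 = 3240.44.
Real growth = 3240.44 / 4425.60 − 1 = -0.2678.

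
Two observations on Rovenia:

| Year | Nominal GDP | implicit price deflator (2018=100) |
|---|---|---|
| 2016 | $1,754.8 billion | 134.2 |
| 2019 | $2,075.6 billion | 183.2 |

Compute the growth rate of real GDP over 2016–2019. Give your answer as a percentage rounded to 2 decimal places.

Deflate each year: 2016 → 1754.8/1.342 = 1307.60; 2019 → 2075.6/1.832 = 1132.97.
So real GDP changed by 1132.97/1307.60 − 1 = -0.1336, i.e. -13.36%.

-13.36%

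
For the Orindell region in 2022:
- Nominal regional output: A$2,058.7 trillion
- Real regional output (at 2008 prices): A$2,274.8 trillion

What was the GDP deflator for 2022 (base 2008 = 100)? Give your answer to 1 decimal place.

GDP deflator = (Nominal / Real) × 100 = 2058.7 / 2274.8 × 100 = 90.50.

90.5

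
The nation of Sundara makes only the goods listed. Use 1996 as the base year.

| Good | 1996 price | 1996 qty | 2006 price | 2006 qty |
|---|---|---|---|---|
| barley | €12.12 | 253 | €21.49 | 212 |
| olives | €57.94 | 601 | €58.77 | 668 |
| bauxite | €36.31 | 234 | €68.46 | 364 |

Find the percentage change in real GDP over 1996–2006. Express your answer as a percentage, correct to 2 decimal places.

17.47%

Real GDP 1996 = Nominal GDP 1996 = 12.12·253 + 57.94·601 + 36.31·234 = 46384.84.
Real GDP 2006 (at 1996 prices) = 12.12·212 + 57.94·668 + 36.31·364 = 54490.20.
Real growth = 54490.20/46384.84 − 1 = 0.1747.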